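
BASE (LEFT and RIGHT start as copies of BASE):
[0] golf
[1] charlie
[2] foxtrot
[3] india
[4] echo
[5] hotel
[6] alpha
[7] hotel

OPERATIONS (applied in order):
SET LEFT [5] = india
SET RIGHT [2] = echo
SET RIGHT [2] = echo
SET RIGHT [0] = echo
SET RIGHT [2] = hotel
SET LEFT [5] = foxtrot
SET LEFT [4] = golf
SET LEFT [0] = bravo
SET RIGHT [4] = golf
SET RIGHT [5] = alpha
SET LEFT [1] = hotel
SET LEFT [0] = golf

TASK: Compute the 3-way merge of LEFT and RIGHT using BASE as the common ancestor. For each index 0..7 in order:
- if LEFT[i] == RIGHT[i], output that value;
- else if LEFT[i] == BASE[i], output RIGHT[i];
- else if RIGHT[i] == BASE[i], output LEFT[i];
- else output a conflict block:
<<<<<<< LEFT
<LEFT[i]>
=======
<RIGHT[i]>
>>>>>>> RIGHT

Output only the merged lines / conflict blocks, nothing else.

Answer: echo
hotel
hotel
india
golf
<<<<<<< LEFT
foxtrot
=======
alpha
>>>>>>> RIGHT
alpha
hotel

Derivation:
Final LEFT:  [golf, hotel, foxtrot, india, golf, foxtrot, alpha, hotel]
Final RIGHT: [echo, charlie, hotel, india, golf, alpha, alpha, hotel]
i=0: L=golf=BASE, R=echo -> take RIGHT -> echo
i=1: L=hotel, R=charlie=BASE -> take LEFT -> hotel
i=2: L=foxtrot=BASE, R=hotel -> take RIGHT -> hotel
i=3: L=india R=india -> agree -> india
i=4: L=golf R=golf -> agree -> golf
i=5: BASE=hotel L=foxtrot R=alpha all differ -> CONFLICT
i=6: L=alpha R=alpha -> agree -> alpha
i=7: L=hotel R=hotel -> agree -> hotel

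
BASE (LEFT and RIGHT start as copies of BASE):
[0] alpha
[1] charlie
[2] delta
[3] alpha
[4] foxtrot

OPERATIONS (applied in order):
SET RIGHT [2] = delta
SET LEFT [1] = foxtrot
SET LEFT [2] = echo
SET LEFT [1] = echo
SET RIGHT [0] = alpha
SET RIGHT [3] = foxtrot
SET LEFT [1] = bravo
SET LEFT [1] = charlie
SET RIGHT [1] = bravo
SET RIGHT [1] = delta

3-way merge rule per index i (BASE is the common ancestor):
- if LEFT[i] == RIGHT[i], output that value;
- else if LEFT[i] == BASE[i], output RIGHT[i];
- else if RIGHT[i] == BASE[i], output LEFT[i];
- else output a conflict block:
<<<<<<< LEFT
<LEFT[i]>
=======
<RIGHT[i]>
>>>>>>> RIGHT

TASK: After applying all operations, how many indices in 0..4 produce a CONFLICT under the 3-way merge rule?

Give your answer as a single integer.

Answer: 0

Derivation:
Final LEFT:  [alpha, charlie, echo, alpha, foxtrot]
Final RIGHT: [alpha, delta, delta, foxtrot, foxtrot]
i=0: L=alpha R=alpha -> agree -> alpha
i=1: L=charlie=BASE, R=delta -> take RIGHT -> delta
i=2: L=echo, R=delta=BASE -> take LEFT -> echo
i=3: L=alpha=BASE, R=foxtrot -> take RIGHT -> foxtrot
i=4: L=foxtrot R=foxtrot -> agree -> foxtrot
Conflict count: 0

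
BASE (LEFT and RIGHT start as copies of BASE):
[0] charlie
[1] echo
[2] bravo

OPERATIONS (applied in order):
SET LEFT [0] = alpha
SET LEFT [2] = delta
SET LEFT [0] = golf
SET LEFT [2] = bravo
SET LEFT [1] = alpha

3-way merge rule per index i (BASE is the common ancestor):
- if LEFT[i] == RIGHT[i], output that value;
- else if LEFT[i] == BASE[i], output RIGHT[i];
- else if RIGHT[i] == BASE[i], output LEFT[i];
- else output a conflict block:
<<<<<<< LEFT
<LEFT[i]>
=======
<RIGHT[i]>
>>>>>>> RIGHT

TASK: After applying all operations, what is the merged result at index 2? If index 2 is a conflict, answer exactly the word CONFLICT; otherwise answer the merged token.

Final LEFT:  [golf, alpha, bravo]
Final RIGHT: [charlie, echo, bravo]
i=0: L=golf, R=charlie=BASE -> take LEFT -> golf
i=1: L=alpha, R=echo=BASE -> take LEFT -> alpha
i=2: L=bravo R=bravo -> agree -> bravo
Index 2 -> bravo

Answer: bravo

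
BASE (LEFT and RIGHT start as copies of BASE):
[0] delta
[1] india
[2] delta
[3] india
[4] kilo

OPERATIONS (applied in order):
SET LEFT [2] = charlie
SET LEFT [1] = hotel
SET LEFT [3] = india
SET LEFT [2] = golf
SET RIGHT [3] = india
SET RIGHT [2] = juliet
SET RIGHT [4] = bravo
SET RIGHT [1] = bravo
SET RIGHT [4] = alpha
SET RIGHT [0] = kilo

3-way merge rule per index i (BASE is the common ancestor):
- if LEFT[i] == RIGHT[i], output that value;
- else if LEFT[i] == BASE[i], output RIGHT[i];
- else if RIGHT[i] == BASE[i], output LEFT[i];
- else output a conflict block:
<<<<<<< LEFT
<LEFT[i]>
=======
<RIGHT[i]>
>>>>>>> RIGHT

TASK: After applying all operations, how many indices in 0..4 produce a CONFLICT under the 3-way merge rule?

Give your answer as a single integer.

Final LEFT:  [delta, hotel, golf, india, kilo]
Final RIGHT: [kilo, bravo, juliet, india, alpha]
i=0: L=delta=BASE, R=kilo -> take RIGHT -> kilo
i=1: BASE=india L=hotel R=bravo all differ -> CONFLICT
i=2: BASE=delta L=golf R=juliet all differ -> CONFLICT
i=3: L=india R=india -> agree -> india
i=4: L=kilo=BASE, R=alpha -> take RIGHT -> alpha
Conflict count: 2

Answer: 2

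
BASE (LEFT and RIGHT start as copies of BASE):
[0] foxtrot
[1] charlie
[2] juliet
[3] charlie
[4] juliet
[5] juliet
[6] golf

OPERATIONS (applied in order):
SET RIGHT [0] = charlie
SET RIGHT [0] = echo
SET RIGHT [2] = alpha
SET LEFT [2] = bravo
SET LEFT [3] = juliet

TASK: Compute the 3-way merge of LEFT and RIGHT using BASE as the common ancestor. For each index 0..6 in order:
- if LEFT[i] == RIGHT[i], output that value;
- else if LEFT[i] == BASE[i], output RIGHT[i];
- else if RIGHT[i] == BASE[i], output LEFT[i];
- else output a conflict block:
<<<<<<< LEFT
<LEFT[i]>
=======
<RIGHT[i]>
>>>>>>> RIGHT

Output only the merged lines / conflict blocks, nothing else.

Answer: echo
charlie
<<<<<<< LEFT
bravo
=======
alpha
>>>>>>> RIGHT
juliet
juliet
juliet
golf

Derivation:
Final LEFT:  [foxtrot, charlie, bravo, juliet, juliet, juliet, golf]
Final RIGHT: [echo, charlie, alpha, charlie, juliet, juliet, golf]
i=0: L=foxtrot=BASE, R=echo -> take RIGHT -> echo
i=1: L=charlie R=charlie -> agree -> charlie
i=2: BASE=juliet L=bravo R=alpha all differ -> CONFLICT
i=3: L=juliet, R=charlie=BASE -> take LEFT -> juliet
i=4: L=juliet R=juliet -> agree -> juliet
i=5: L=juliet R=juliet -> agree -> juliet
i=6: L=golf R=golf -> agree -> golf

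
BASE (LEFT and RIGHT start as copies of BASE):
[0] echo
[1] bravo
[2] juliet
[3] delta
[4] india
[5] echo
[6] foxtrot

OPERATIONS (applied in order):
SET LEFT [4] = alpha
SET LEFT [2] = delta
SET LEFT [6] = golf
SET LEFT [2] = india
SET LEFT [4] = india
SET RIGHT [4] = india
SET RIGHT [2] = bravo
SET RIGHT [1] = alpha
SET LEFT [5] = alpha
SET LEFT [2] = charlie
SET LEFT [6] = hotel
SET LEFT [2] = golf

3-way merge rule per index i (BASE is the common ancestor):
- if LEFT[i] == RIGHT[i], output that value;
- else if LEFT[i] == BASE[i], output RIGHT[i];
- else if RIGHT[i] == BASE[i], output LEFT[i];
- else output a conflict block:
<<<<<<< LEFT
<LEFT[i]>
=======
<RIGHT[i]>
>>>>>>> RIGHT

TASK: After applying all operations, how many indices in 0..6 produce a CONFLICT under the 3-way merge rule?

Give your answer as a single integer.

Final LEFT:  [echo, bravo, golf, delta, india, alpha, hotel]
Final RIGHT: [echo, alpha, bravo, delta, india, echo, foxtrot]
i=0: L=echo R=echo -> agree -> echo
i=1: L=bravo=BASE, R=alpha -> take RIGHT -> alpha
i=2: BASE=juliet L=golf R=bravo all differ -> CONFLICT
i=3: L=delta R=delta -> agree -> delta
i=4: L=india R=india -> agree -> india
i=5: L=alpha, R=echo=BASE -> take LEFT -> alpha
i=6: L=hotel, R=foxtrot=BASE -> take LEFT -> hotel
Conflict count: 1

Answer: 1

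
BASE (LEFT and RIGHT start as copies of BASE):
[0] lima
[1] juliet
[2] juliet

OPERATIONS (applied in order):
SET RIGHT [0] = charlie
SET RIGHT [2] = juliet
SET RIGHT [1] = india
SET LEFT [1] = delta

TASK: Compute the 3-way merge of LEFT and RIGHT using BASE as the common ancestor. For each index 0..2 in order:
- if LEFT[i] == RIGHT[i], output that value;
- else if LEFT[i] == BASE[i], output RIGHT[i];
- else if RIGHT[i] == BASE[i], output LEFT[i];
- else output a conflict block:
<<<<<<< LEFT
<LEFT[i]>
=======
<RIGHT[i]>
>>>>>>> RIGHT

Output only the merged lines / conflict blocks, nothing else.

Answer: charlie
<<<<<<< LEFT
delta
=======
india
>>>>>>> RIGHT
juliet

Derivation:
Final LEFT:  [lima, delta, juliet]
Final RIGHT: [charlie, india, juliet]
i=0: L=lima=BASE, R=charlie -> take RIGHT -> charlie
i=1: BASE=juliet L=delta R=india all differ -> CONFLICT
i=2: L=juliet R=juliet -> agree -> juliet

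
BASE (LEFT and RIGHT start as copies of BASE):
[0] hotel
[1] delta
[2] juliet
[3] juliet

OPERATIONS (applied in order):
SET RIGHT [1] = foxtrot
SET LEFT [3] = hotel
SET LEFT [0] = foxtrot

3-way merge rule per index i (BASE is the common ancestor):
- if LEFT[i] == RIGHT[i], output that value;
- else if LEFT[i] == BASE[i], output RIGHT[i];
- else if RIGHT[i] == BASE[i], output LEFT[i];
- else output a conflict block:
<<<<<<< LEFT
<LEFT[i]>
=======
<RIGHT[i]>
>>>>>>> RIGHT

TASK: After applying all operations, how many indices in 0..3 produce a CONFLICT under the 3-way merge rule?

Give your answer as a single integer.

Answer: 0

Derivation:
Final LEFT:  [foxtrot, delta, juliet, hotel]
Final RIGHT: [hotel, foxtrot, juliet, juliet]
i=0: L=foxtrot, R=hotel=BASE -> take LEFT -> foxtrot
i=1: L=delta=BASE, R=foxtrot -> take RIGHT -> foxtrot
i=2: L=juliet R=juliet -> agree -> juliet
i=3: L=hotel, R=juliet=BASE -> take LEFT -> hotel
Conflict count: 0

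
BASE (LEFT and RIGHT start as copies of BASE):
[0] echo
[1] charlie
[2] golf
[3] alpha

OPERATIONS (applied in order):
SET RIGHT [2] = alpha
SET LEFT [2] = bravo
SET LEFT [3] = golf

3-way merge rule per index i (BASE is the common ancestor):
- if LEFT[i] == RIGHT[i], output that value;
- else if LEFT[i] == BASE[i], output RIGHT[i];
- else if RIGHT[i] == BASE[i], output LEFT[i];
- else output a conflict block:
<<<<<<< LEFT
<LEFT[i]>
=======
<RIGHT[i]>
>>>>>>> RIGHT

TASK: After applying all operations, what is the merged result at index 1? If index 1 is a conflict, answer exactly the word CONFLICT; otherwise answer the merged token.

Answer: charlie

Derivation:
Final LEFT:  [echo, charlie, bravo, golf]
Final RIGHT: [echo, charlie, alpha, alpha]
i=0: L=echo R=echo -> agree -> echo
i=1: L=charlie R=charlie -> agree -> charlie
i=2: BASE=golf L=bravo R=alpha all differ -> CONFLICT
i=3: L=golf, R=alpha=BASE -> take LEFT -> golf
Index 1 -> charlie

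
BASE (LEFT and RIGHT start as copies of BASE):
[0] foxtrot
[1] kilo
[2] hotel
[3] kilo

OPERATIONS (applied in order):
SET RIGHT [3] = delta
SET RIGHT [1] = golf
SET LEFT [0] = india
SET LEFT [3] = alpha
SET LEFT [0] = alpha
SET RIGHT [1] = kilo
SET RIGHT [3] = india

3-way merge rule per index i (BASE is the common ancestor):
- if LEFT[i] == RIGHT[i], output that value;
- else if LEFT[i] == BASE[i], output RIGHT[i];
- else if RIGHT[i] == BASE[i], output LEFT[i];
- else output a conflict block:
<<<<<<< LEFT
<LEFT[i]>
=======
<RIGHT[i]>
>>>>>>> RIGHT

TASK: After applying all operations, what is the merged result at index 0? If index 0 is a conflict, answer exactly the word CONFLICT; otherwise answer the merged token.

Final LEFT:  [alpha, kilo, hotel, alpha]
Final RIGHT: [foxtrot, kilo, hotel, india]
i=0: L=alpha, R=foxtrot=BASE -> take LEFT -> alpha
i=1: L=kilo R=kilo -> agree -> kilo
i=2: L=hotel R=hotel -> agree -> hotel
i=3: BASE=kilo L=alpha R=india all differ -> CONFLICT
Index 0 -> alpha

Answer: alpha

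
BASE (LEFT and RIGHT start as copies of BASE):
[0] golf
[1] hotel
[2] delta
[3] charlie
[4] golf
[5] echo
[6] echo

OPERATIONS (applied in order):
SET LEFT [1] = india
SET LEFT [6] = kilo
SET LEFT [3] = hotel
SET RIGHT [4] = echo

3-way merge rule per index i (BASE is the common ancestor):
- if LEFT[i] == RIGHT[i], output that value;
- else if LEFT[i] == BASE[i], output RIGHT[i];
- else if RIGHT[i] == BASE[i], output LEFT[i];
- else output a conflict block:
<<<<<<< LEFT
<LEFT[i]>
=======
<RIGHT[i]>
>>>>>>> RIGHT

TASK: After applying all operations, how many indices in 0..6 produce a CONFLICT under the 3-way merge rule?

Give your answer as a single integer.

Answer: 0

Derivation:
Final LEFT:  [golf, india, delta, hotel, golf, echo, kilo]
Final RIGHT: [golf, hotel, delta, charlie, echo, echo, echo]
i=0: L=golf R=golf -> agree -> golf
i=1: L=india, R=hotel=BASE -> take LEFT -> india
i=2: L=delta R=delta -> agree -> delta
i=3: L=hotel, R=charlie=BASE -> take LEFT -> hotel
i=4: L=golf=BASE, R=echo -> take RIGHT -> echo
i=5: L=echo R=echo -> agree -> echo
i=6: L=kilo, R=echo=BASE -> take LEFT -> kilo
Conflict count: 0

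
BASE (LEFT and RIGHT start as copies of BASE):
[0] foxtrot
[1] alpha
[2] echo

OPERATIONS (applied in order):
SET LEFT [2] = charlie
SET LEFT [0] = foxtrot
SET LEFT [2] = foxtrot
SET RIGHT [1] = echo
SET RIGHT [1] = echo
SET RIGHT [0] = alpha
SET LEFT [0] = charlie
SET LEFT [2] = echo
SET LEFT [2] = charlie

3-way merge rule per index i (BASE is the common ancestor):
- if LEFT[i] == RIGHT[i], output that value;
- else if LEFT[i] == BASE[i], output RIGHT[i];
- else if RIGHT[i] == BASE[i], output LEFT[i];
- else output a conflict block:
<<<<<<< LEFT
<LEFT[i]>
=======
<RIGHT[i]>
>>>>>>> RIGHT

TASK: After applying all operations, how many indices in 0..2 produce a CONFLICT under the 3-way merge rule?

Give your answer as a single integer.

Final LEFT:  [charlie, alpha, charlie]
Final RIGHT: [alpha, echo, echo]
i=0: BASE=foxtrot L=charlie R=alpha all differ -> CONFLICT
i=1: L=alpha=BASE, R=echo -> take RIGHT -> echo
i=2: L=charlie, R=echo=BASE -> take LEFT -> charlie
Conflict count: 1

Answer: 1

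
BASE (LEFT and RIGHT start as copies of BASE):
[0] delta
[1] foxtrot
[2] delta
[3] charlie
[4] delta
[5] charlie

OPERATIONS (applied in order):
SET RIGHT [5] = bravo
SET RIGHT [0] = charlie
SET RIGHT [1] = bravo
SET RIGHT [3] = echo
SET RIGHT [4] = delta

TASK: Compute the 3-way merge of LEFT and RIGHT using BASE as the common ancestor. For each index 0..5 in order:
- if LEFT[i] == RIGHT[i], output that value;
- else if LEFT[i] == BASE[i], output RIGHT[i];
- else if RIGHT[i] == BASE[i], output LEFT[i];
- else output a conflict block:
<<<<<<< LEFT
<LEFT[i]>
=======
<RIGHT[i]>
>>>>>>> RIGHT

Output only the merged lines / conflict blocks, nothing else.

Answer: charlie
bravo
delta
echo
delta
bravo

Derivation:
Final LEFT:  [delta, foxtrot, delta, charlie, delta, charlie]
Final RIGHT: [charlie, bravo, delta, echo, delta, bravo]
i=0: L=delta=BASE, R=charlie -> take RIGHT -> charlie
i=1: L=foxtrot=BASE, R=bravo -> take RIGHT -> bravo
i=2: L=delta R=delta -> agree -> delta
i=3: L=charlie=BASE, R=echo -> take RIGHT -> echo
i=4: L=delta R=delta -> agree -> delta
i=5: L=charlie=BASE, R=bravo -> take RIGHT -> bravo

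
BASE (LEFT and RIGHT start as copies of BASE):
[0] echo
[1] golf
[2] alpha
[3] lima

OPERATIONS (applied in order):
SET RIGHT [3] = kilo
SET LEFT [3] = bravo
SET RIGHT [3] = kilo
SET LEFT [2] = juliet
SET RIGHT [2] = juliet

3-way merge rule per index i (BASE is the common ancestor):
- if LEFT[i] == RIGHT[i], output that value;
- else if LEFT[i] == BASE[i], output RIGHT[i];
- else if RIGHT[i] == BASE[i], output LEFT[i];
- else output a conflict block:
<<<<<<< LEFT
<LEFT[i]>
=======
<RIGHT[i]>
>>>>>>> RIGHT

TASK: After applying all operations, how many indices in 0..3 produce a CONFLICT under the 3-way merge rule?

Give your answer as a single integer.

Answer: 1

Derivation:
Final LEFT:  [echo, golf, juliet, bravo]
Final RIGHT: [echo, golf, juliet, kilo]
i=0: L=echo R=echo -> agree -> echo
i=1: L=golf R=golf -> agree -> golf
i=2: L=juliet R=juliet -> agree -> juliet
i=3: BASE=lima L=bravo R=kilo all differ -> CONFLICT
Conflict count: 1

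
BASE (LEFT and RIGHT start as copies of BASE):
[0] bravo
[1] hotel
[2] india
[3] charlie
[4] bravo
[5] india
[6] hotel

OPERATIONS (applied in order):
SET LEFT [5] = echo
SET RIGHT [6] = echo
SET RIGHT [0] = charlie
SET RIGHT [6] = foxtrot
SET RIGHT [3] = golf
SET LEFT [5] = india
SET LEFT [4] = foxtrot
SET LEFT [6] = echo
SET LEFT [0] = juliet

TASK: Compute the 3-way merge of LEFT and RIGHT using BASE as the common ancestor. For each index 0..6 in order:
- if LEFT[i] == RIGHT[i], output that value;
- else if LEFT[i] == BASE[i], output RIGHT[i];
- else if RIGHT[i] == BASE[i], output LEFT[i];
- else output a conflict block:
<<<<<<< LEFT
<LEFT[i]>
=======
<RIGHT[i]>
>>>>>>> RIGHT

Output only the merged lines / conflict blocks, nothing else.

Answer: <<<<<<< LEFT
juliet
=======
charlie
>>>>>>> RIGHT
hotel
india
golf
foxtrot
india
<<<<<<< LEFT
echo
=======
foxtrot
>>>>>>> RIGHT

Derivation:
Final LEFT:  [juliet, hotel, india, charlie, foxtrot, india, echo]
Final RIGHT: [charlie, hotel, india, golf, bravo, india, foxtrot]
i=0: BASE=bravo L=juliet R=charlie all differ -> CONFLICT
i=1: L=hotel R=hotel -> agree -> hotel
i=2: L=india R=india -> agree -> india
i=3: L=charlie=BASE, R=golf -> take RIGHT -> golf
i=4: L=foxtrot, R=bravo=BASE -> take LEFT -> foxtrot
i=5: L=india R=india -> agree -> india
i=6: BASE=hotel L=echo R=foxtrot all differ -> CONFLICT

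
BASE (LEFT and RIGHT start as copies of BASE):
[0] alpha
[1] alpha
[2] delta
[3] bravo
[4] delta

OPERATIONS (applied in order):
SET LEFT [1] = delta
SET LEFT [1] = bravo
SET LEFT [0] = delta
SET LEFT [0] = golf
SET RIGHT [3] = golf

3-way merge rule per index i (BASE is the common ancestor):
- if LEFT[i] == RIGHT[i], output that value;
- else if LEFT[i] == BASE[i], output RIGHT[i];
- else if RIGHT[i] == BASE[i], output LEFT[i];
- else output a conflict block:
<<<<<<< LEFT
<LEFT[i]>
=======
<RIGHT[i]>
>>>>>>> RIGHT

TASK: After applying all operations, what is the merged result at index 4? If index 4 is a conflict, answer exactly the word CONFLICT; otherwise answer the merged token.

Final LEFT:  [golf, bravo, delta, bravo, delta]
Final RIGHT: [alpha, alpha, delta, golf, delta]
i=0: L=golf, R=alpha=BASE -> take LEFT -> golf
i=1: L=bravo, R=alpha=BASE -> take LEFT -> bravo
i=2: L=delta R=delta -> agree -> delta
i=3: L=bravo=BASE, R=golf -> take RIGHT -> golf
i=4: L=delta R=delta -> agree -> delta
Index 4 -> delta

Answer: delta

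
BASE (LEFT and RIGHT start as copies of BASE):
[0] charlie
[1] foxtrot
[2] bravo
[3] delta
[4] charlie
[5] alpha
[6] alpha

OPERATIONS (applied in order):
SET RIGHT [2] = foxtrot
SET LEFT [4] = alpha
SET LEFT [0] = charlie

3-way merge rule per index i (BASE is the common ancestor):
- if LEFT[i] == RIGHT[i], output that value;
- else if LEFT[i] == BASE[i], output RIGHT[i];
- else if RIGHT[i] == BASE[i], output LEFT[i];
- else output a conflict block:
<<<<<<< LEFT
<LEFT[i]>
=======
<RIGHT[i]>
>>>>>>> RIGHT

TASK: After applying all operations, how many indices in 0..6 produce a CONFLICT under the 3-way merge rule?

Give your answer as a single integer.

Answer: 0

Derivation:
Final LEFT:  [charlie, foxtrot, bravo, delta, alpha, alpha, alpha]
Final RIGHT: [charlie, foxtrot, foxtrot, delta, charlie, alpha, alpha]
i=0: L=charlie R=charlie -> agree -> charlie
i=1: L=foxtrot R=foxtrot -> agree -> foxtrot
i=2: L=bravo=BASE, R=foxtrot -> take RIGHT -> foxtrot
i=3: L=delta R=delta -> agree -> delta
i=4: L=alpha, R=charlie=BASE -> take LEFT -> alpha
i=5: L=alpha R=alpha -> agree -> alpha
i=6: L=alpha R=alpha -> agree -> alpha
Conflict count: 0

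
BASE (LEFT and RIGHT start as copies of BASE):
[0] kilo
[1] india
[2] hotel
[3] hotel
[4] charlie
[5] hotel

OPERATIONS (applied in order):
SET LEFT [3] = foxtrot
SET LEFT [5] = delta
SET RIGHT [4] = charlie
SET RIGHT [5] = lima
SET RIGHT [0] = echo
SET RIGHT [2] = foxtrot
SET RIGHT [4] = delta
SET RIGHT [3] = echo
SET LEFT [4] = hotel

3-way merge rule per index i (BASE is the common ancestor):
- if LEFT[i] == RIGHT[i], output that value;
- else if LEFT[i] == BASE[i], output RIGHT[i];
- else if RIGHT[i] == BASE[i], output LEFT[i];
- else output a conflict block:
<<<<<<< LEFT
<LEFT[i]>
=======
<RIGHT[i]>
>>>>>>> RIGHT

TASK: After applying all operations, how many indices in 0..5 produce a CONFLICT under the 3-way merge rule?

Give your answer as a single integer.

Answer: 3

Derivation:
Final LEFT:  [kilo, india, hotel, foxtrot, hotel, delta]
Final RIGHT: [echo, india, foxtrot, echo, delta, lima]
i=0: L=kilo=BASE, R=echo -> take RIGHT -> echo
i=1: L=india R=india -> agree -> india
i=2: L=hotel=BASE, R=foxtrot -> take RIGHT -> foxtrot
i=3: BASE=hotel L=foxtrot R=echo all differ -> CONFLICT
i=4: BASE=charlie L=hotel R=delta all differ -> CONFLICT
i=5: BASE=hotel L=delta R=lima all differ -> CONFLICT
Conflict count: 3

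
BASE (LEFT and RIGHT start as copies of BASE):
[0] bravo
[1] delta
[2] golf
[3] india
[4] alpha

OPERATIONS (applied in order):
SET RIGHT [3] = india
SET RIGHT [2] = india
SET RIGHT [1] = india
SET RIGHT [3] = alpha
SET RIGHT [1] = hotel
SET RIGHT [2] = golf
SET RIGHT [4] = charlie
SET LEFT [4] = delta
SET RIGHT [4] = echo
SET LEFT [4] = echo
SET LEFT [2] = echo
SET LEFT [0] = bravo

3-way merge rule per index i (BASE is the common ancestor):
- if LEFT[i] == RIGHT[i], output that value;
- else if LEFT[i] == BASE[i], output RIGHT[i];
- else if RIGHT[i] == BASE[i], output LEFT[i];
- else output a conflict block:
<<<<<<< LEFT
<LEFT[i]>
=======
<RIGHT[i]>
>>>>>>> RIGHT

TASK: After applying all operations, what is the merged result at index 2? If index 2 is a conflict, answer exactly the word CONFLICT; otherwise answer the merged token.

Answer: echo

Derivation:
Final LEFT:  [bravo, delta, echo, india, echo]
Final RIGHT: [bravo, hotel, golf, alpha, echo]
i=0: L=bravo R=bravo -> agree -> bravo
i=1: L=delta=BASE, R=hotel -> take RIGHT -> hotel
i=2: L=echo, R=golf=BASE -> take LEFT -> echo
i=3: L=india=BASE, R=alpha -> take RIGHT -> alpha
i=4: L=echo R=echo -> agree -> echo
Index 2 -> echo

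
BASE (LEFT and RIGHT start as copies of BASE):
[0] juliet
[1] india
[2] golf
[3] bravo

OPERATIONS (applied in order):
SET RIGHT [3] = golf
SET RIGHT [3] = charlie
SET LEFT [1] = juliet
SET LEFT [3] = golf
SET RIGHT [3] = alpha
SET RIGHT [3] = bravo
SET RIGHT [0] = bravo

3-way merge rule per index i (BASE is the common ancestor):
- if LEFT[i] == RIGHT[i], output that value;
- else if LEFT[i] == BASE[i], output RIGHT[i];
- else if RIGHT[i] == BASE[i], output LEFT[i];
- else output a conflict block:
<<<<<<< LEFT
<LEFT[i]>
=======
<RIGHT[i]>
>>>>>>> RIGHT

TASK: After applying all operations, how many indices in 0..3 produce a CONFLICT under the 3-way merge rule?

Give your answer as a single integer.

Answer: 0

Derivation:
Final LEFT:  [juliet, juliet, golf, golf]
Final RIGHT: [bravo, india, golf, bravo]
i=0: L=juliet=BASE, R=bravo -> take RIGHT -> bravo
i=1: L=juliet, R=india=BASE -> take LEFT -> juliet
i=2: L=golf R=golf -> agree -> golf
i=3: L=golf, R=bravo=BASE -> take LEFT -> golf
Conflict count: 0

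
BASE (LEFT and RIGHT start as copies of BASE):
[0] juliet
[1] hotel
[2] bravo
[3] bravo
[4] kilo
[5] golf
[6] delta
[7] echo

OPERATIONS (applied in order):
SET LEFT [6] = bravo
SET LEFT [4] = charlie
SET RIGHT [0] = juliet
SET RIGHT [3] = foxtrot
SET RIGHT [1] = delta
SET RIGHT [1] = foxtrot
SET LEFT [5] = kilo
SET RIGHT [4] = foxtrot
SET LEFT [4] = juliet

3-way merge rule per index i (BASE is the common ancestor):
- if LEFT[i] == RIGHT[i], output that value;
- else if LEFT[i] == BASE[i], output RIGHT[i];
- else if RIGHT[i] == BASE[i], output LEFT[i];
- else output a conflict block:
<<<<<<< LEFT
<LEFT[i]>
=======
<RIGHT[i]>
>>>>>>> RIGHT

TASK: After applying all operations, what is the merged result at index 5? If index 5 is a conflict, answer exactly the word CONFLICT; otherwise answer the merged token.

Answer: kilo

Derivation:
Final LEFT:  [juliet, hotel, bravo, bravo, juliet, kilo, bravo, echo]
Final RIGHT: [juliet, foxtrot, bravo, foxtrot, foxtrot, golf, delta, echo]
i=0: L=juliet R=juliet -> agree -> juliet
i=1: L=hotel=BASE, R=foxtrot -> take RIGHT -> foxtrot
i=2: L=bravo R=bravo -> agree -> bravo
i=3: L=bravo=BASE, R=foxtrot -> take RIGHT -> foxtrot
i=4: BASE=kilo L=juliet R=foxtrot all differ -> CONFLICT
i=5: L=kilo, R=golf=BASE -> take LEFT -> kilo
i=6: L=bravo, R=delta=BASE -> take LEFT -> bravo
i=7: L=echo R=echo -> agree -> echo
Index 5 -> kilo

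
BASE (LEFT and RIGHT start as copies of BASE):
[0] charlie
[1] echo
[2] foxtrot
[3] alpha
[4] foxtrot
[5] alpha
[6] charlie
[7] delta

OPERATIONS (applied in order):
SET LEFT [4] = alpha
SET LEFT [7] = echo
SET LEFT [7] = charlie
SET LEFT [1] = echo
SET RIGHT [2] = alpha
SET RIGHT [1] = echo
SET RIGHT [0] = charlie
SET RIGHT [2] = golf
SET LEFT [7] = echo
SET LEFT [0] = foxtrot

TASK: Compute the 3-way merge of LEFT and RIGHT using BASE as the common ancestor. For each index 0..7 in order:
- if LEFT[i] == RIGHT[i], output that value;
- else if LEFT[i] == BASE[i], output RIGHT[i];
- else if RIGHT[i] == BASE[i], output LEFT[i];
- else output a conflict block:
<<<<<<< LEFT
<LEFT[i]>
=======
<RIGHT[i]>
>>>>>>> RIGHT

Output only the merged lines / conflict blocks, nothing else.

Final LEFT:  [foxtrot, echo, foxtrot, alpha, alpha, alpha, charlie, echo]
Final RIGHT: [charlie, echo, golf, alpha, foxtrot, alpha, charlie, delta]
i=0: L=foxtrot, R=charlie=BASE -> take LEFT -> foxtrot
i=1: L=echo R=echo -> agree -> echo
i=2: L=foxtrot=BASE, R=golf -> take RIGHT -> golf
i=3: L=alpha R=alpha -> agree -> alpha
i=4: L=alpha, R=foxtrot=BASE -> take LEFT -> alpha
i=5: L=alpha R=alpha -> agree -> alpha
i=6: L=charlie R=charlie -> agree -> charlie
i=7: L=echo, R=delta=BASE -> take LEFT -> echo

Answer: foxtrot
echo
golf
alpha
alpha
alpha
charlie
echo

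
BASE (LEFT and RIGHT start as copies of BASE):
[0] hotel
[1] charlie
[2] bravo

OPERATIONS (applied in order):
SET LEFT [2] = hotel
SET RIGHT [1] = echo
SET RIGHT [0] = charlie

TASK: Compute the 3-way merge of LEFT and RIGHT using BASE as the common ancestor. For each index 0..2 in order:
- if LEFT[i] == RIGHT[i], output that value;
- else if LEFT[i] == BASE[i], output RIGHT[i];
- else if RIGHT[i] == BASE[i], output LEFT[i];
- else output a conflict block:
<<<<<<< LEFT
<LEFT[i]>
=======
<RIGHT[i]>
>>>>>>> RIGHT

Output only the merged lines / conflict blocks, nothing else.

Final LEFT:  [hotel, charlie, hotel]
Final RIGHT: [charlie, echo, bravo]
i=0: L=hotel=BASE, R=charlie -> take RIGHT -> charlie
i=1: L=charlie=BASE, R=echo -> take RIGHT -> echo
i=2: L=hotel, R=bravo=BASE -> take LEFT -> hotel

Answer: charlie
echo
hotel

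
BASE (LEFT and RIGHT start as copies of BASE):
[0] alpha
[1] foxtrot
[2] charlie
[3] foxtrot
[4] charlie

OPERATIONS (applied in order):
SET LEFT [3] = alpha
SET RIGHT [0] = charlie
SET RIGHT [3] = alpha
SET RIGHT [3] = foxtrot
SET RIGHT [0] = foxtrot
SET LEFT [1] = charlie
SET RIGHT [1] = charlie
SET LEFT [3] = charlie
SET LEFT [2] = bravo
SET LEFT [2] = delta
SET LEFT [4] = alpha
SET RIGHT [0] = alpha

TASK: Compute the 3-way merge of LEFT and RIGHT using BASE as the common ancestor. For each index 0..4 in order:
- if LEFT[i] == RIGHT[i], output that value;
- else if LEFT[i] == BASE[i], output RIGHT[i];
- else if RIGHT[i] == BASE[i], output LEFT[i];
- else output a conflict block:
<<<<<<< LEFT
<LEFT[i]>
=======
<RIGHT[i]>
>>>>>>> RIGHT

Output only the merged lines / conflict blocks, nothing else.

Final LEFT:  [alpha, charlie, delta, charlie, alpha]
Final RIGHT: [alpha, charlie, charlie, foxtrot, charlie]
i=0: L=alpha R=alpha -> agree -> alpha
i=1: L=charlie R=charlie -> agree -> charlie
i=2: L=delta, R=charlie=BASE -> take LEFT -> delta
i=3: L=charlie, R=foxtrot=BASE -> take LEFT -> charlie
i=4: L=alpha, R=charlie=BASE -> take LEFT -> alpha

Answer: alpha
charlie
delta
charlie
alpha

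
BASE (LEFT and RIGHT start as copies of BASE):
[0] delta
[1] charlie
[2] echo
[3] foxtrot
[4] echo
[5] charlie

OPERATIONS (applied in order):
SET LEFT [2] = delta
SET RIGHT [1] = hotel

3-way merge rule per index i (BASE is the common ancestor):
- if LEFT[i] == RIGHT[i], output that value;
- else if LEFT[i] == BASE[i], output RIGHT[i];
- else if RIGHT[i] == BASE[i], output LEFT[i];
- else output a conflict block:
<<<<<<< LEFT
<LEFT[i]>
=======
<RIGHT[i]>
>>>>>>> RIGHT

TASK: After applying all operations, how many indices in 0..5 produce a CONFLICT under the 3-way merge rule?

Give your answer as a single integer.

Answer: 0

Derivation:
Final LEFT:  [delta, charlie, delta, foxtrot, echo, charlie]
Final RIGHT: [delta, hotel, echo, foxtrot, echo, charlie]
i=0: L=delta R=delta -> agree -> delta
i=1: L=charlie=BASE, R=hotel -> take RIGHT -> hotel
i=2: L=delta, R=echo=BASE -> take LEFT -> delta
i=3: L=foxtrot R=foxtrot -> agree -> foxtrot
i=4: L=echo R=echo -> agree -> echo
i=5: L=charlie R=charlie -> agree -> charlie
Conflict count: 0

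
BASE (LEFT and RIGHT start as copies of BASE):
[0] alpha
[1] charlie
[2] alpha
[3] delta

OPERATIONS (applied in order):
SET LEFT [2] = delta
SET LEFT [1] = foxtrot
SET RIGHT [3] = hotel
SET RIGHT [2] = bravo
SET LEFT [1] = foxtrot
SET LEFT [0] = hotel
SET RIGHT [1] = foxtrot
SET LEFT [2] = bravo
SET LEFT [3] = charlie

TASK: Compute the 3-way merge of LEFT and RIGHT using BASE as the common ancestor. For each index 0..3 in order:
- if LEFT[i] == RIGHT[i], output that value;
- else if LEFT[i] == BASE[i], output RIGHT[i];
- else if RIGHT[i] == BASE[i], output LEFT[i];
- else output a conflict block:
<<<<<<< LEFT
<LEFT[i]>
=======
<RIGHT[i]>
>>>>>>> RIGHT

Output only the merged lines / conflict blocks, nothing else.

Final LEFT:  [hotel, foxtrot, bravo, charlie]
Final RIGHT: [alpha, foxtrot, bravo, hotel]
i=0: L=hotel, R=alpha=BASE -> take LEFT -> hotel
i=1: L=foxtrot R=foxtrot -> agree -> foxtrot
i=2: L=bravo R=bravo -> agree -> bravo
i=3: BASE=delta L=charlie R=hotel all differ -> CONFLICT

Answer: hotel
foxtrot
bravo
<<<<<<< LEFT
charlie
=======
hotel
>>>>>>> RIGHT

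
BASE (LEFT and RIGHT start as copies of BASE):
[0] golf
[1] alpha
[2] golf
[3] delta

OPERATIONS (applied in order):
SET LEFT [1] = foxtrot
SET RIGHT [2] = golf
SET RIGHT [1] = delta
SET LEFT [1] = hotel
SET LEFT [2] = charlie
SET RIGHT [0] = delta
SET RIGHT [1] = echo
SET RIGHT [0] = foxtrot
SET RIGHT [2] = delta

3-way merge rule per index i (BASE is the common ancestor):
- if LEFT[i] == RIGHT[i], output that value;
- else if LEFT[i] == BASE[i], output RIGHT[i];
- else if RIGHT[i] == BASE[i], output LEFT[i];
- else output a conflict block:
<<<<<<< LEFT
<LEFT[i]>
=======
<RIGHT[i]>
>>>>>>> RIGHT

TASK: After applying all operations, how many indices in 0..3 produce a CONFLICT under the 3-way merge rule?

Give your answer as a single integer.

Answer: 2

Derivation:
Final LEFT:  [golf, hotel, charlie, delta]
Final RIGHT: [foxtrot, echo, delta, delta]
i=0: L=golf=BASE, R=foxtrot -> take RIGHT -> foxtrot
i=1: BASE=alpha L=hotel R=echo all differ -> CONFLICT
i=2: BASE=golf L=charlie R=delta all differ -> CONFLICT
i=3: L=delta R=delta -> agree -> delta
Conflict count: 2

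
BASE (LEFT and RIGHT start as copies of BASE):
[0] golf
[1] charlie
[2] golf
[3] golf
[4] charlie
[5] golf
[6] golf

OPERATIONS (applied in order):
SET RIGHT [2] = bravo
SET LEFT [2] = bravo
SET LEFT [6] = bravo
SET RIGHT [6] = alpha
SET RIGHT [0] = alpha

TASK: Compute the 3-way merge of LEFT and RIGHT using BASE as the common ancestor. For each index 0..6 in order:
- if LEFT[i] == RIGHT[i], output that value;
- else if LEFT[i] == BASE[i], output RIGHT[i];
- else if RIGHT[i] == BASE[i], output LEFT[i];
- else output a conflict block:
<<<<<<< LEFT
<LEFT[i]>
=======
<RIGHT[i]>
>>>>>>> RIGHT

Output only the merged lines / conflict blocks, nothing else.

Final LEFT:  [golf, charlie, bravo, golf, charlie, golf, bravo]
Final RIGHT: [alpha, charlie, bravo, golf, charlie, golf, alpha]
i=0: L=golf=BASE, R=alpha -> take RIGHT -> alpha
i=1: L=charlie R=charlie -> agree -> charlie
i=2: L=bravo R=bravo -> agree -> bravo
i=3: L=golf R=golf -> agree -> golf
i=4: L=charlie R=charlie -> agree -> charlie
i=5: L=golf R=golf -> agree -> golf
i=6: BASE=golf L=bravo R=alpha all differ -> CONFLICT

Answer: alpha
charlie
bravo
golf
charlie
golf
<<<<<<< LEFT
bravo
=======
alpha
>>>>>>> RIGHT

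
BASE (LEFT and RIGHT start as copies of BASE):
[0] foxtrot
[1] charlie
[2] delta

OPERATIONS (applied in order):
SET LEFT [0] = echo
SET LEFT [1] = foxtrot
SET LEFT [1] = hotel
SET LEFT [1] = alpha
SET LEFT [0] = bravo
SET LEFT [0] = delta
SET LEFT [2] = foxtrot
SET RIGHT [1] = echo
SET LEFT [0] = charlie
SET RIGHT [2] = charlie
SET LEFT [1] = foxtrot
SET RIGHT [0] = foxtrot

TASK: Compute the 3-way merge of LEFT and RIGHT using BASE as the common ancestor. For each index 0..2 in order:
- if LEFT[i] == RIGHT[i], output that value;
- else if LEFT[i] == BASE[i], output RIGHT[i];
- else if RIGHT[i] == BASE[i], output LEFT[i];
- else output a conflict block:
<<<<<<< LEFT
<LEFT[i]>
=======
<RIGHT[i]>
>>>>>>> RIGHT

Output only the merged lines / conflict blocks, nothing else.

Final LEFT:  [charlie, foxtrot, foxtrot]
Final RIGHT: [foxtrot, echo, charlie]
i=0: L=charlie, R=foxtrot=BASE -> take LEFT -> charlie
i=1: BASE=charlie L=foxtrot R=echo all differ -> CONFLICT
i=2: BASE=delta L=foxtrot R=charlie all differ -> CONFLICT

Answer: charlie
<<<<<<< LEFT
foxtrot
=======
echo
>>>>>>> RIGHT
<<<<<<< LEFT
foxtrot
=======
charlie
>>>>>>> RIGHT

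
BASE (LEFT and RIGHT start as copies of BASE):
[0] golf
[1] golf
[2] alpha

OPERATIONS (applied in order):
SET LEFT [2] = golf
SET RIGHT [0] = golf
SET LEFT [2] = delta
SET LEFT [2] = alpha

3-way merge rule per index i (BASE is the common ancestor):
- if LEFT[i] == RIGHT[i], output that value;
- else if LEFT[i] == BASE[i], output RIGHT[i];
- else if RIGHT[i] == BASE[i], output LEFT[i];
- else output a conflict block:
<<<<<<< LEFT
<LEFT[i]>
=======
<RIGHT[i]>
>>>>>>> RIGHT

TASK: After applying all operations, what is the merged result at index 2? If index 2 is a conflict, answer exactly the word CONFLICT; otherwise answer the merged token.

Answer: alpha

Derivation:
Final LEFT:  [golf, golf, alpha]
Final RIGHT: [golf, golf, alpha]
i=0: L=golf R=golf -> agree -> golf
i=1: L=golf R=golf -> agree -> golf
i=2: L=alpha R=alpha -> agree -> alpha
Index 2 -> alpha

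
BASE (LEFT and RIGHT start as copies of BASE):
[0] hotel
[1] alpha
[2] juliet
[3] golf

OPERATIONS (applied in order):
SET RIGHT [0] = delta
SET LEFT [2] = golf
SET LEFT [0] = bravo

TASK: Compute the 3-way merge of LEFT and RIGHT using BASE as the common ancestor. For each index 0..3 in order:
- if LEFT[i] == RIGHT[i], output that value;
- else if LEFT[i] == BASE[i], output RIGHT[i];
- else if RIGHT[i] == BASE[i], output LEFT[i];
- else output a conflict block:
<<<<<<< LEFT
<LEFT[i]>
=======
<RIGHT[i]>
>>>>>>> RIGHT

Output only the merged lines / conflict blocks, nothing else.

Answer: <<<<<<< LEFT
bravo
=======
delta
>>>>>>> RIGHT
alpha
golf
golf

Derivation:
Final LEFT:  [bravo, alpha, golf, golf]
Final RIGHT: [delta, alpha, juliet, golf]
i=0: BASE=hotel L=bravo R=delta all differ -> CONFLICT
i=1: L=alpha R=alpha -> agree -> alpha
i=2: L=golf, R=juliet=BASE -> take LEFT -> golf
i=3: L=golf R=golf -> agree -> golf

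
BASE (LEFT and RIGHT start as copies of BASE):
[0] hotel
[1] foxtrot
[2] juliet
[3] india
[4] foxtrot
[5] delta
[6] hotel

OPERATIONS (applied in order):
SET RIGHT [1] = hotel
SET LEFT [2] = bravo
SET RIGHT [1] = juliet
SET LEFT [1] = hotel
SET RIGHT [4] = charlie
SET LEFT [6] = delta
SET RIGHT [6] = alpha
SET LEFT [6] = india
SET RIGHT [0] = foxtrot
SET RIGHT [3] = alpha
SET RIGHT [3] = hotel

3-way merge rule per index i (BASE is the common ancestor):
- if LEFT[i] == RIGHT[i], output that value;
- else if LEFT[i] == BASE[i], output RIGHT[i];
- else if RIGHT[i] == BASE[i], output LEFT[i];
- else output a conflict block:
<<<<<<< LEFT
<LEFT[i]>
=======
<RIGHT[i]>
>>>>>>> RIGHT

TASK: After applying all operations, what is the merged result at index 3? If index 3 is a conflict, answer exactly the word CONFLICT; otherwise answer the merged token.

Final LEFT:  [hotel, hotel, bravo, india, foxtrot, delta, india]
Final RIGHT: [foxtrot, juliet, juliet, hotel, charlie, delta, alpha]
i=0: L=hotel=BASE, R=foxtrot -> take RIGHT -> foxtrot
i=1: BASE=foxtrot L=hotel R=juliet all differ -> CONFLICT
i=2: L=bravo, R=juliet=BASE -> take LEFT -> bravo
i=3: L=india=BASE, R=hotel -> take RIGHT -> hotel
i=4: L=foxtrot=BASE, R=charlie -> take RIGHT -> charlie
i=5: L=delta R=delta -> agree -> delta
i=6: BASE=hotel L=india R=alpha all differ -> CONFLICT
Index 3 -> hotel

Answer: hotel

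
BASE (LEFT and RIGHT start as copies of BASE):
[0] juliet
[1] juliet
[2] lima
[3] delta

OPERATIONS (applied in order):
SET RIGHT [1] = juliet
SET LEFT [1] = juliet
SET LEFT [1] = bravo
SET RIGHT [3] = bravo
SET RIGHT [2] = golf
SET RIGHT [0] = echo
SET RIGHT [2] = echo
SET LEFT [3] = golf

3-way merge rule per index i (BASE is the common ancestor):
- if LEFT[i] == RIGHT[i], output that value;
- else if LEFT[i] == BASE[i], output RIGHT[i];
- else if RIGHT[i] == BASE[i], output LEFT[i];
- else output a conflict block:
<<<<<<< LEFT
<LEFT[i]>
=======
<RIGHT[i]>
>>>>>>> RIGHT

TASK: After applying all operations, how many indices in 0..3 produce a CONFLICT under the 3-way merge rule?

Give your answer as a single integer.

Answer: 1

Derivation:
Final LEFT:  [juliet, bravo, lima, golf]
Final RIGHT: [echo, juliet, echo, bravo]
i=0: L=juliet=BASE, R=echo -> take RIGHT -> echo
i=1: L=bravo, R=juliet=BASE -> take LEFT -> bravo
i=2: L=lima=BASE, R=echo -> take RIGHT -> echo
i=3: BASE=delta L=golf R=bravo all differ -> CONFLICT
Conflict count: 1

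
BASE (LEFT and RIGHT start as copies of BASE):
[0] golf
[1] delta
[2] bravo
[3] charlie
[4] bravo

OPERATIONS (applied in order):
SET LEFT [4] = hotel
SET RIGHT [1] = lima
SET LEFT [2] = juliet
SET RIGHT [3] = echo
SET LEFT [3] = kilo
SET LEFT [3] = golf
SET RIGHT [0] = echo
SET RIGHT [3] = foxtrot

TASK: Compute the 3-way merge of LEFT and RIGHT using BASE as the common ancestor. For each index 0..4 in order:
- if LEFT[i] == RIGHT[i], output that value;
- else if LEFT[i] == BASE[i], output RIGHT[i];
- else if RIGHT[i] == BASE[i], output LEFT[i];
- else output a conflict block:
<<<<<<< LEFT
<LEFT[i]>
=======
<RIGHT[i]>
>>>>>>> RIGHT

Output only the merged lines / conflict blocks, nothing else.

Answer: echo
lima
juliet
<<<<<<< LEFT
golf
=======
foxtrot
>>>>>>> RIGHT
hotel

Derivation:
Final LEFT:  [golf, delta, juliet, golf, hotel]
Final RIGHT: [echo, lima, bravo, foxtrot, bravo]
i=0: L=golf=BASE, R=echo -> take RIGHT -> echo
i=1: L=delta=BASE, R=lima -> take RIGHT -> lima
i=2: L=juliet, R=bravo=BASE -> take LEFT -> juliet
i=3: BASE=charlie L=golf R=foxtrot all differ -> CONFLICT
i=4: L=hotel, R=bravo=BASE -> take LEFT -> hotel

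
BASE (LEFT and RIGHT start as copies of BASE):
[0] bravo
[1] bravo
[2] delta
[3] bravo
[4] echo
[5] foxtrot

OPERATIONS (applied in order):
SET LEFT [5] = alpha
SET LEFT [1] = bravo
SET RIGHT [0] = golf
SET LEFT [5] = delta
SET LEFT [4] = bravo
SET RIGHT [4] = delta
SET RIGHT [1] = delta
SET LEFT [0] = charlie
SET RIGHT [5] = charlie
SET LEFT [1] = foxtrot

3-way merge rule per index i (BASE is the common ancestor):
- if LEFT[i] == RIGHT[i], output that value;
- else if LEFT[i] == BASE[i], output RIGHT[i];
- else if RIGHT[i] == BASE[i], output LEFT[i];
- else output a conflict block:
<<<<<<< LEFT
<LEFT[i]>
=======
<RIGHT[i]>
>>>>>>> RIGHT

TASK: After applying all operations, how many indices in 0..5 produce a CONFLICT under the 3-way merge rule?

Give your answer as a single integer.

Final LEFT:  [charlie, foxtrot, delta, bravo, bravo, delta]
Final RIGHT: [golf, delta, delta, bravo, delta, charlie]
i=0: BASE=bravo L=charlie R=golf all differ -> CONFLICT
i=1: BASE=bravo L=foxtrot R=delta all differ -> CONFLICT
i=2: L=delta R=delta -> agree -> delta
i=3: L=bravo R=bravo -> agree -> bravo
i=4: BASE=echo L=bravo R=delta all differ -> CONFLICT
i=5: BASE=foxtrot L=delta R=charlie all differ -> CONFLICT
Conflict count: 4

Answer: 4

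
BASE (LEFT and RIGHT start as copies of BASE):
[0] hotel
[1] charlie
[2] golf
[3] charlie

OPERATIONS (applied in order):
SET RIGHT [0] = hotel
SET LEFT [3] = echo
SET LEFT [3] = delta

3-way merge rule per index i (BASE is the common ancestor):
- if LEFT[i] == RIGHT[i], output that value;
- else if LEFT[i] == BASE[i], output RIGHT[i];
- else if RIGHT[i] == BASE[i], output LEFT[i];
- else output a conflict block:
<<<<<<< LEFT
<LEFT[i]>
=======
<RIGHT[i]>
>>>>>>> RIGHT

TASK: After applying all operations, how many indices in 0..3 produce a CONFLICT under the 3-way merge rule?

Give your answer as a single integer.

Answer: 0

Derivation:
Final LEFT:  [hotel, charlie, golf, delta]
Final RIGHT: [hotel, charlie, golf, charlie]
i=0: L=hotel R=hotel -> agree -> hotel
i=1: L=charlie R=charlie -> agree -> charlie
i=2: L=golf R=golf -> agree -> golf
i=3: L=delta, R=charlie=BASE -> take LEFT -> delta
Conflict count: 0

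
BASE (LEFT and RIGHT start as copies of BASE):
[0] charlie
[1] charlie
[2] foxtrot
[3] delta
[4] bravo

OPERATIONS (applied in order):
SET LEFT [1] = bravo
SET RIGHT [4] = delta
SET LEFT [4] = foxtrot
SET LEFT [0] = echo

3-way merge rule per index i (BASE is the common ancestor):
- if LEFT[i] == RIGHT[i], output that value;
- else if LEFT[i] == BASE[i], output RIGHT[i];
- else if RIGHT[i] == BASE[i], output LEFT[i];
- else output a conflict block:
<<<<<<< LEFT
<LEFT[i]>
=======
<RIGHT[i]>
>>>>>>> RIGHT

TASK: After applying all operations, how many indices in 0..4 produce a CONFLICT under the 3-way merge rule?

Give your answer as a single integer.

Final LEFT:  [echo, bravo, foxtrot, delta, foxtrot]
Final RIGHT: [charlie, charlie, foxtrot, delta, delta]
i=0: L=echo, R=charlie=BASE -> take LEFT -> echo
i=1: L=bravo, R=charlie=BASE -> take LEFT -> bravo
i=2: L=foxtrot R=foxtrot -> agree -> foxtrot
i=3: L=delta R=delta -> agree -> delta
i=4: BASE=bravo L=foxtrot R=delta all differ -> CONFLICT
Conflict count: 1

Answer: 1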